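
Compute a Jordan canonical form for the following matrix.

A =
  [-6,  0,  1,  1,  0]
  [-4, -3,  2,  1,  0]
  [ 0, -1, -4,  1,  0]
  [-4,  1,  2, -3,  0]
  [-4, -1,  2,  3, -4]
J_2(-4) ⊕ J_2(-4) ⊕ J_1(-4)

The characteristic polynomial is
  det(x·I − A) = x^5 + 20*x^4 + 160*x^3 + 640*x^2 + 1280*x + 1024 = (x + 4)^5

Eigenvalues and multiplicities (the geometric multiplicity of λ is n − rank(A − λI), which equals the number of Jordan blocks for λ):
  λ = -4: algebraic multiplicity = 5, geometric multiplicity = 3

Determining the block sizes for each eigenvalue:
  λ = -4: with am = 5 and gm = 3, the partition is not yet determined (e.g. several partitions of 5 into 3 parts exist). Let N = A − (-4)·I. Computing rank(N^1) = 2, rank(N^2) = 0; the number of blocks of size ≥ j is rank(N^{j−1}) − rank(N^j), giving [3, 2]. So we have 2 block(s) of size 2, 1 block(s) of size 1 → block sizes [2, 2, 1]

Assembling the blocks gives a Jordan form
J =
  [-4,  1,  0,  0,  0]
  [ 0, -4,  0,  0,  0]
  [ 0,  0, -4,  1,  0]
  [ 0,  0,  0, -4,  0]
  [ 0,  0,  0,  0, -4]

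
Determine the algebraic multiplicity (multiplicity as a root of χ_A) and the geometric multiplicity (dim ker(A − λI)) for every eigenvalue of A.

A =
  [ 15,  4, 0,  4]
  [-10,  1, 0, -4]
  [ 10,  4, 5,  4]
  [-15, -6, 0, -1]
λ = 5: alg = 4, geom = 3

Step 1 — factor the characteristic polynomial to read off the algebraic multiplicities:
  χ_A(x) = (x - 5)^4

Step 2 — compute geometric multiplicities via the rank-nullity identity g(λ) = n − rank(A − λI):
  rank(A − (5)·I) = 1, so dim ker(A − (5)·I) = n − 1 = 3

Summary:
  λ = 5: algebraic multiplicity = 4, geometric multiplicity = 3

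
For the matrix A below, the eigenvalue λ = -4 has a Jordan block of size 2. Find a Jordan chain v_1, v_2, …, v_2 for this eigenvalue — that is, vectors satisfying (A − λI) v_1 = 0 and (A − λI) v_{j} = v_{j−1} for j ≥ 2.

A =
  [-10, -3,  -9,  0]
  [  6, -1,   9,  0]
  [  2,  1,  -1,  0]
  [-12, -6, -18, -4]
A Jordan chain for λ = -4 of length 2:
v_1 = (-6, 6, 2, -12)ᵀ
v_2 = (1, 0, 0, 0)ᵀ

Let N = A − (-4)·I. We want v_2 with N^2 v_2 = 0 but N^1 v_2 ≠ 0; then v_{j-1} := N · v_j for j = 2, …, 2.

Pick v_2 = (1, 0, 0, 0)ᵀ.
Then v_1 = N · v_2 = (-6, 6, 2, -12)ᵀ.

Sanity check: (A − (-4)·I) v_1 = (0, 0, 0, 0)ᵀ = 0. ✓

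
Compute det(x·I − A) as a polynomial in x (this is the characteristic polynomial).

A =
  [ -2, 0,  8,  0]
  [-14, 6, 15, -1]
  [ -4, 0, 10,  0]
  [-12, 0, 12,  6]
x^4 - 20*x^3 + 144*x^2 - 432*x + 432

Expanding det(x·I − A) (e.g. by cofactor expansion or by noting that A is similar to its Jordan form J, which has the same characteristic polynomial as A) gives
  χ_A(x) = x^4 - 20*x^3 + 144*x^2 - 432*x + 432
which factors as (x - 6)^3*(x - 2). The eigenvalues (with algebraic multiplicities) are λ = 2 with multiplicity 1, λ = 6 with multiplicity 3.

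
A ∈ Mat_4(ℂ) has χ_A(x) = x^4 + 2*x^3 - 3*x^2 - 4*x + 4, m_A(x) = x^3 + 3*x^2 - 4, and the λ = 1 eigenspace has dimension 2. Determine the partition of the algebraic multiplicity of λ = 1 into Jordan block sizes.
Block sizes for λ = 1: [1, 1]

Step 1 — from the characteristic polynomial, algebraic multiplicity of λ = 1 is 2. From dim ker(A − (1)·I) = 2, there are exactly 2 Jordan blocks for λ = 1.
Step 2 — from the minimal polynomial, the factor (x − 1) tells us the largest block for λ = 1 has size 1.
Step 3 — with total size 2, 2 blocks, and largest block 1, the block sizes (in nonincreasing order) are [1, 1].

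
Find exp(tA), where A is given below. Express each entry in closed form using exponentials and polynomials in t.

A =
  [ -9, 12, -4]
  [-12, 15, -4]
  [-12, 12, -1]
e^{tA} =
  [-2*exp(3*t) + 3*exp(-t), 3*exp(3*t) - 3*exp(-t), -exp(3*t) + exp(-t)]
  [-3*exp(3*t) + 3*exp(-t), 4*exp(3*t) - 3*exp(-t), -exp(3*t) + exp(-t)]
  [-3*exp(3*t) + 3*exp(-t), 3*exp(3*t) - 3*exp(-t), exp(-t)]

Strategy: write A = P · J · P⁻¹ where J is a Jordan canonical form, so e^{tA} = P · e^{tJ} · P⁻¹, and e^{tJ} can be computed block-by-block.

A has Jordan form
J =
  [-1, 0, 0]
  [ 0, 3, 0]
  [ 0, 0, 3]
(up to reordering of blocks).

Per-block formulas:
  For a 1×1 block at λ = -1: exp(t · [-1]) = [e^(-1t)].
  For a 1×1 block at λ = 3: exp(t · [3]) = [e^(3t)].

After assembling e^{tJ} and conjugating by P, we get:

e^{tA} =
  [-2*exp(3*t) + 3*exp(-t), 3*exp(3*t) - 3*exp(-t), -exp(3*t) + exp(-t)]
  [-3*exp(3*t) + 3*exp(-t), 4*exp(3*t) - 3*exp(-t), -exp(3*t) + exp(-t)]
  [-3*exp(3*t) + 3*exp(-t), 3*exp(3*t) - 3*exp(-t), exp(-t)]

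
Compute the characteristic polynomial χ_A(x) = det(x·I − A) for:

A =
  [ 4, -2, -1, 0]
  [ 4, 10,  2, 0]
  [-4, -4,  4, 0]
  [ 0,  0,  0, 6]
x^4 - 24*x^3 + 216*x^2 - 864*x + 1296

Expanding det(x·I − A) (e.g. by cofactor expansion or by noting that A is similar to its Jordan form J, which has the same characteristic polynomial as A) gives
  χ_A(x) = x^4 - 24*x^3 + 216*x^2 - 864*x + 1296
which factors as (x - 6)^4. The eigenvalues (with algebraic multiplicities) are λ = 6 with multiplicity 4.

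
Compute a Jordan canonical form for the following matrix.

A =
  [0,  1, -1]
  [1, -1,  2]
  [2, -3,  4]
J_3(1)

The characteristic polynomial is
  det(x·I − A) = x^3 - 3*x^2 + 3*x - 1 = (x - 1)^3

Eigenvalues and multiplicities (the geometric multiplicity of λ is n − rank(A − λI), which equals the number of Jordan blocks for λ):
  λ = 1: algebraic multiplicity = 3, geometric multiplicity = 1

Determining the block sizes for each eigenvalue:
  λ = 1: one block (gm = 1), so the single block has size am = 3 → block sizes [3]

Assembling the blocks gives a Jordan form
J =
  [1, 1, 0]
  [0, 1, 1]
  [0, 0, 1]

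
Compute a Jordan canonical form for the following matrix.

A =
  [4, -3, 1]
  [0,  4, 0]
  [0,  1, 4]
J_3(4)

The characteristic polynomial is
  det(x·I − A) = x^3 - 12*x^2 + 48*x - 64 = (x - 4)^3

Eigenvalues and multiplicities (the geometric multiplicity of λ is n − rank(A − λI), which equals the number of Jordan blocks for λ):
  λ = 4: algebraic multiplicity = 3, geometric multiplicity = 1

Determining the block sizes for each eigenvalue:
  λ = 4: one block (gm = 1), so the single block has size am = 3 → block sizes [3]

Assembling the blocks gives a Jordan form
J =
  [4, 1, 0]
  [0, 4, 1]
  [0, 0, 4]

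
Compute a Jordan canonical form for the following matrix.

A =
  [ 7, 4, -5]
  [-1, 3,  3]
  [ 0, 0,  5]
J_3(5)

The characteristic polynomial is
  det(x·I − A) = x^3 - 15*x^2 + 75*x - 125 = (x - 5)^3

Eigenvalues and multiplicities (the geometric multiplicity of λ is n − rank(A − λI), which equals the number of Jordan blocks for λ):
  λ = 5: algebraic multiplicity = 3, geometric multiplicity = 1

Determining the block sizes for each eigenvalue:
  λ = 5: one block (gm = 1), so the single block has size am = 3 → block sizes [3]

Assembling the blocks gives a Jordan form
J =
  [5, 1, 0]
  [0, 5, 1]
  [0, 0, 5]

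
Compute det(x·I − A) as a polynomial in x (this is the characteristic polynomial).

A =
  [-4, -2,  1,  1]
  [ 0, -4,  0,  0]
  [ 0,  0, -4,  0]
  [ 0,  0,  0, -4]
x^4 + 16*x^3 + 96*x^2 + 256*x + 256

Expanding det(x·I − A) (e.g. by cofactor expansion or by noting that A is similar to its Jordan form J, which has the same characteristic polynomial as A) gives
  χ_A(x) = x^4 + 16*x^3 + 96*x^2 + 256*x + 256
which factors as (x + 4)^4. The eigenvalues (with algebraic multiplicities) are λ = -4 with multiplicity 4.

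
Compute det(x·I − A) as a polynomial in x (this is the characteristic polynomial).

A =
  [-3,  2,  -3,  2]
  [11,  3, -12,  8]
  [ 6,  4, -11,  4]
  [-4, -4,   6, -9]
x^4 + 20*x^3 + 150*x^2 + 500*x + 625

Expanding det(x·I − A) (e.g. by cofactor expansion or by noting that A is similar to its Jordan form J, which has the same characteristic polynomial as A) gives
  χ_A(x) = x^4 + 20*x^3 + 150*x^2 + 500*x + 625
which factors as (x + 5)^4. The eigenvalues (with algebraic multiplicities) are λ = -5 with multiplicity 4.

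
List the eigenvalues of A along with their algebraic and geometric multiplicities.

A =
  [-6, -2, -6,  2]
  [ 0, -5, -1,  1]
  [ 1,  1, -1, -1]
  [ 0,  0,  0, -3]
λ = -4: alg = 3, geom = 1; λ = -3: alg = 1, geom = 1

Step 1 — factor the characteristic polynomial to read off the algebraic multiplicities:
  χ_A(x) = (x + 3)*(x + 4)^3

Step 2 — compute geometric multiplicities via the rank-nullity identity g(λ) = n − rank(A − λI):
  rank(A − (-4)·I) = 3, so dim ker(A − (-4)·I) = n − 3 = 1
  rank(A − (-3)·I) = 3, so dim ker(A − (-3)·I) = n − 3 = 1

Summary:
  λ = -4: algebraic multiplicity = 3, geometric multiplicity = 1
  λ = -3: algebraic multiplicity = 1, geometric multiplicity = 1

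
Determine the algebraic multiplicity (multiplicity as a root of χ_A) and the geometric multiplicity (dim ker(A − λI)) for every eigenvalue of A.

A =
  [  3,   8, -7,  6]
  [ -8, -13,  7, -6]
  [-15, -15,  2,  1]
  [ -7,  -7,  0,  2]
λ = -5: alg = 2, geom = 2; λ = 2: alg = 2, geom = 1

Step 1 — factor the characteristic polynomial to read off the algebraic multiplicities:
  χ_A(x) = (x - 2)^2*(x + 5)^2

Step 2 — compute geometric multiplicities via the rank-nullity identity g(λ) = n − rank(A − λI):
  rank(A − (-5)·I) = 2, so dim ker(A − (-5)·I) = n − 2 = 2
  rank(A − (2)·I) = 3, so dim ker(A − (2)·I) = n − 3 = 1

Summary:
  λ = -5: algebraic multiplicity = 2, geometric multiplicity = 2
  λ = 2: algebraic multiplicity = 2, geometric multiplicity = 1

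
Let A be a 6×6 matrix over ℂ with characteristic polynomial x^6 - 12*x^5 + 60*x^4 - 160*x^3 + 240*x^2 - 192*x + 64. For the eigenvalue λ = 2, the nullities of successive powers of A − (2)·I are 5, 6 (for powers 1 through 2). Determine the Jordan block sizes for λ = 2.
Block sizes for λ = 2: [2, 1, 1, 1, 1]

From the dimensions of kernels of powers, the number of Jordan blocks of size at least j is d_j − d_{j−1} where d_j = dim ker(N^j) (with d_0 = 0). Computing the differences gives [5, 1].
The number of blocks of size exactly k is (#blocks of size ≥ k) − (#blocks of size ≥ k + 1), so the partition is: 4 block(s) of size 1, 1 block(s) of size 2.
In nonincreasing order the block sizes are [2, 1, 1, 1, 1].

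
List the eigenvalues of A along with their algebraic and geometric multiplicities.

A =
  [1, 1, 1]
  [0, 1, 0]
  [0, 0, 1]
λ = 1: alg = 3, geom = 2

Step 1 — factor the characteristic polynomial to read off the algebraic multiplicities:
  χ_A(x) = (x - 1)^3

Step 2 — compute geometric multiplicities via the rank-nullity identity g(λ) = n − rank(A − λI):
  rank(A − (1)·I) = 1, so dim ker(A − (1)·I) = n − 1 = 2

Summary:
  λ = 1: algebraic multiplicity = 3, geometric multiplicity = 2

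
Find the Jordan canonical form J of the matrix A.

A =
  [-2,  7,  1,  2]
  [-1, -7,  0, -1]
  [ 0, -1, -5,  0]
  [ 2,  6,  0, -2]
J_3(-4) ⊕ J_1(-4)

The characteristic polynomial is
  det(x·I − A) = x^4 + 16*x^3 + 96*x^2 + 256*x + 256 = (x + 4)^4

Eigenvalues and multiplicities (the geometric multiplicity of λ is n − rank(A − λI), which equals the number of Jordan blocks for λ):
  λ = -4: algebraic multiplicity = 4, geometric multiplicity = 2

Determining the block sizes for each eigenvalue:
  λ = -4: with am = 4 and gm = 2, the partition is not yet determined (e.g. several partitions of 4 into 2 parts exist). Let N = A − (-4)·I. Computing rank(N^1) = 2, rank(N^2) = 1, rank(N^3) = 0; the number of blocks of size ≥ j is rank(N^{j−1}) − rank(N^j), giving [2, 1, 1]. So we have 1 block(s) of size 3, 1 block(s) of size 1 → block sizes [3, 1]

Assembling the blocks gives a Jordan form
J =
  [-4,  1,  0,  0]
  [ 0, -4,  1,  0]
  [ 0,  0, -4,  0]
  [ 0,  0,  0, -4]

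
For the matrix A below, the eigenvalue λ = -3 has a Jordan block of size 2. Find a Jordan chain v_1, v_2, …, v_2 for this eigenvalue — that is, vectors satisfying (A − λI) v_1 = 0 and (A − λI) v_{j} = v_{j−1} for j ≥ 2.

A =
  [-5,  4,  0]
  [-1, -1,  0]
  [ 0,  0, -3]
A Jordan chain for λ = -3 of length 2:
v_1 = (-2, -1, 0)ᵀ
v_2 = (1, 0, 0)ᵀ

Let N = A − (-3)·I. We want v_2 with N^2 v_2 = 0 but N^1 v_2 ≠ 0; then v_{j-1} := N · v_j for j = 2, …, 2.

Pick v_2 = (1, 0, 0)ᵀ.
Then v_1 = N · v_2 = (-2, -1, 0)ᵀ.

Sanity check: (A − (-3)·I) v_1 = (0, 0, 0)ᵀ = 0. ✓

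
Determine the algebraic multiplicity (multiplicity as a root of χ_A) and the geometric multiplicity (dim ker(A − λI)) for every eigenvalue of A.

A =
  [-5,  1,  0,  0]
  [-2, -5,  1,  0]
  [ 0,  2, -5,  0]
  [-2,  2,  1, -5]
λ = -5: alg = 4, geom = 2

Step 1 — factor the characteristic polynomial to read off the algebraic multiplicities:
  χ_A(x) = (x + 5)^4

Step 2 — compute geometric multiplicities via the rank-nullity identity g(λ) = n − rank(A − λI):
  rank(A − (-5)·I) = 2, so dim ker(A − (-5)·I) = n − 2 = 2

Summary:
  λ = -5: algebraic multiplicity = 4, geometric multiplicity = 2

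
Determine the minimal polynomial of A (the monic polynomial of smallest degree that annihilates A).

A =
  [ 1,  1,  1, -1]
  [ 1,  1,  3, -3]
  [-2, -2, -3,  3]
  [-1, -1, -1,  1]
x^3

The characteristic polynomial is χ_A(x) = x^4, so the eigenvalues are known. The minimal polynomial is
  m_A(x) = Π_λ (x − λ)^{k_λ}
where k_λ is the size of the *largest* Jordan block for λ (equivalently, the smallest k with (A − λI)^k v = 0 for every generalised eigenvector v of λ).

  λ = 0: largest Jordan block has size 3, contributing (x − 0)^3

So m_A(x) = x^3 = x^3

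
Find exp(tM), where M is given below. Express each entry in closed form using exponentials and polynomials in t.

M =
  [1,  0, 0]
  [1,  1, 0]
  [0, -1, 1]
e^{tM} =
  [exp(t), 0, 0]
  [t*exp(t), exp(t), 0]
  [-t^2*exp(t)/2, -t*exp(t), exp(t)]

Strategy: write M = P · J · P⁻¹ where J is a Jordan canonical form, so e^{tM} = P · e^{tJ} · P⁻¹, and e^{tJ} can be computed block-by-block.

M has Jordan form
J =
  [1, 1, 0]
  [0, 1, 1]
  [0, 0, 1]
(up to reordering of blocks).

Per-block formulas:
  For a 3×3 Jordan block J_3(1): exp(t · J_3(1)) = e^(1t)·(I + t·N + (t^2/2)·N^2), where N is the 3×3 nilpotent shift.

After assembling e^{tJ} and conjugating by P, we get:

e^{tM} =
  [exp(t), 0, 0]
  [t*exp(t), exp(t), 0]
  [-t^2*exp(t)/2, -t*exp(t), exp(t)]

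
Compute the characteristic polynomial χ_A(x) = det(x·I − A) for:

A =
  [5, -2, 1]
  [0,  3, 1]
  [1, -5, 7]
x^3 - 15*x^2 + 75*x - 125

Expanding det(x·I − A) (e.g. by cofactor expansion or by noting that A is similar to its Jordan form J, which has the same characteristic polynomial as A) gives
  χ_A(x) = x^3 - 15*x^2 + 75*x - 125
which factors as (x - 5)^3. The eigenvalues (with algebraic multiplicities) are λ = 5 with multiplicity 3.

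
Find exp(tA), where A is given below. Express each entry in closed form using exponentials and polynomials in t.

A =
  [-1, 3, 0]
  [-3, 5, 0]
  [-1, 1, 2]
e^{tA} =
  [-3*t*exp(2*t) + exp(2*t), 3*t*exp(2*t), 0]
  [-3*t*exp(2*t), 3*t*exp(2*t) + exp(2*t), 0]
  [-t*exp(2*t), t*exp(2*t), exp(2*t)]

Strategy: write A = P · J · P⁻¹ where J is a Jordan canonical form, so e^{tA} = P · e^{tJ} · P⁻¹, and e^{tJ} can be computed block-by-block.

A has Jordan form
J =
  [2, 1, 0]
  [0, 2, 0]
  [0, 0, 2]
(up to reordering of blocks).

Per-block formulas:
  For a 1×1 block at λ = 2: exp(t · [2]) = [e^(2t)].
  For a 2×2 Jordan block J_2(2): exp(t · J_2(2)) = e^(2t)·(I + t·N), where N is the 2×2 nilpotent shift.

After assembling e^{tJ} and conjugating by P, we get:

e^{tA} =
  [-3*t*exp(2*t) + exp(2*t), 3*t*exp(2*t), 0]
  [-3*t*exp(2*t), 3*t*exp(2*t) + exp(2*t), 0]
  [-t*exp(2*t), t*exp(2*t), exp(2*t)]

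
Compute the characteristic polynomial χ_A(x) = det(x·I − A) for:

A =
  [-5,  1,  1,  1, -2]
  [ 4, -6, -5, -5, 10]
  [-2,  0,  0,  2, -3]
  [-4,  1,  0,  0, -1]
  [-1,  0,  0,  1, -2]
x^5 + 13*x^4 + 58*x^3 + 106*x^2 + 85*x + 25

Expanding det(x·I − A) (e.g. by cofactor expansion or by noting that A is similar to its Jordan form J, which has the same characteristic polynomial as A) gives
  χ_A(x) = x^5 + 13*x^4 + 58*x^3 + 106*x^2 + 85*x + 25
which factors as (x + 1)^3*(x + 5)^2. The eigenvalues (with algebraic multiplicities) are λ = -5 with multiplicity 2, λ = -1 with multiplicity 3.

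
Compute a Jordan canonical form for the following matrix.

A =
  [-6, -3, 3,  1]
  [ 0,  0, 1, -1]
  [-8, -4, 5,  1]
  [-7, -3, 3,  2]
J_1(-2) ⊕ J_3(1)

The characteristic polynomial is
  det(x·I − A) = x^4 - x^3 - 3*x^2 + 5*x - 2 = (x - 1)^3*(x + 2)

Eigenvalues and multiplicities (the geometric multiplicity of λ is n − rank(A − λI), which equals the number of Jordan blocks for λ):
  λ = -2: algebraic multiplicity = 1, geometric multiplicity = 1
  λ = 1: algebraic multiplicity = 3, geometric multiplicity = 1

Determining the block sizes for each eigenvalue:
  λ = -2: one block (gm = 1), so the single block has size am = 1 → block sizes [1]
  λ = 1: one block (gm = 1), so the single block has size am = 3 → block sizes [3]

Assembling the blocks gives a Jordan form
J =
  [-2, 0, 0, 0]
  [ 0, 1, 1, 0]
  [ 0, 0, 1, 1]
  [ 0, 0, 0, 1]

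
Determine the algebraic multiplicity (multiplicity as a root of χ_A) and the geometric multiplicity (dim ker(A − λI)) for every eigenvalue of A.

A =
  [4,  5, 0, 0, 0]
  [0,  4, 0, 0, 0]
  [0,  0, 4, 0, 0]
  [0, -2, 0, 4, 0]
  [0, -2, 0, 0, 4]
λ = 4: alg = 5, geom = 4

Step 1 — factor the characteristic polynomial to read off the algebraic multiplicities:
  χ_A(x) = (x - 4)^5

Step 2 — compute geometric multiplicities via the rank-nullity identity g(λ) = n − rank(A − λI):
  rank(A − (4)·I) = 1, so dim ker(A − (4)·I) = n − 1 = 4

Summary:
  λ = 4: algebraic multiplicity = 5, geometric multiplicity = 4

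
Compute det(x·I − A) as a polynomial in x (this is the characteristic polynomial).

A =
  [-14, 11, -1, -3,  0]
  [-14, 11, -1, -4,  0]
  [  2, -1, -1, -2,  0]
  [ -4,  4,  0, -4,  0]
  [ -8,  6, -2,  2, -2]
x^5 + 10*x^4 + 40*x^3 + 80*x^2 + 80*x + 32

Expanding det(x·I − A) (e.g. by cofactor expansion or by noting that A is similar to its Jordan form J, which has the same characteristic polynomial as A) gives
  χ_A(x) = x^5 + 10*x^4 + 40*x^3 + 80*x^2 + 80*x + 32
which factors as (x + 2)^5. The eigenvalues (with algebraic multiplicities) are λ = -2 with multiplicity 5.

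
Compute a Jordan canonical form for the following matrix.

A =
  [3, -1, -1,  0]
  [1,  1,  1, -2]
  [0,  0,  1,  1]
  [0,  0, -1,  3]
J_3(2) ⊕ J_1(2)

The characteristic polynomial is
  det(x·I − A) = x^4 - 8*x^3 + 24*x^2 - 32*x + 16 = (x - 2)^4

Eigenvalues and multiplicities (the geometric multiplicity of λ is n − rank(A − λI), which equals the number of Jordan blocks for λ):
  λ = 2: algebraic multiplicity = 4, geometric multiplicity = 2

Determining the block sizes for each eigenvalue:
  λ = 2: with am = 4 and gm = 2, the partition is not yet determined (e.g. several partitions of 4 into 2 parts exist). Let N = A − (2)·I. Computing rank(N^1) = 2, rank(N^2) = 1, rank(N^3) = 0; the number of blocks of size ≥ j is rank(N^{j−1}) − rank(N^j), giving [2, 1, 1]. So we have 1 block(s) of size 3, 1 block(s) of size 1 → block sizes [3, 1]

Assembling the blocks gives a Jordan form
J =
  [2, 1, 0, 0]
  [0, 2, 1, 0]
  [0, 0, 2, 0]
  [0, 0, 0, 2]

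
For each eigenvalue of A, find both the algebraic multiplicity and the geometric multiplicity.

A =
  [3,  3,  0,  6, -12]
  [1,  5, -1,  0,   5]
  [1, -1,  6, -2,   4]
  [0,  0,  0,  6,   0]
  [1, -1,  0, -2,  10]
λ = 6: alg = 5, geom = 3

Step 1 — factor the characteristic polynomial to read off the algebraic multiplicities:
  χ_A(x) = (x - 6)^5

Step 2 — compute geometric multiplicities via the rank-nullity identity g(λ) = n − rank(A − λI):
  rank(A − (6)·I) = 2, so dim ker(A − (6)·I) = n − 2 = 3

Summary:
  λ = 6: algebraic multiplicity = 5, geometric multiplicity = 3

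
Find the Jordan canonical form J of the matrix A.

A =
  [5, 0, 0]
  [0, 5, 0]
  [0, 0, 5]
J_1(5) ⊕ J_1(5) ⊕ J_1(5)

The characteristic polynomial is
  det(x·I − A) = x^3 - 15*x^2 + 75*x - 125 = (x - 5)^3

Eigenvalues and multiplicities (the geometric multiplicity of λ is n − rank(A − λI), which equals the number of Jordan blocks for λ):
  λ = 5: algebraic multiplicity = 3, geometric multiplicity = 3

Determining the block sizes for each eigenvalue:
  λ = 5: gm = am = 3, so every block has size 1 → block sizes [1, 1, 1]

Assembling the blocks gives a Jordan form
J =
  [5, 0, 0]
  [0, 5, 0]
  [0, 0, 5]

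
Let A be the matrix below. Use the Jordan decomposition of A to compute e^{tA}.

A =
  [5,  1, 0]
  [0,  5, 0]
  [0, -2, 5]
e^{tA} =
  [exp(5*t), t*exp(5*t), 0]
  [0, exp(5*t), 0]
  [0, -2*t*exp(5*t), exp(5*t)]

Strategy: write A = P · J · P⁻¹ where J is a Jordan canonical form, so e^{tA} = P · e^{tJ} · P⁻¹, and e^{tJ} can be computed block-by-block.

A has Jordan form
J =
  [5, 1, 0]
  [0, 5, 0]
  [0, 0, 5]
(up to reordering of blocks).

Per-block formulas:
  For a 1×1 block at λ = 5: exp(t · [5]) = [e^(5t)].
  For a 2×2 Jordan block J_2(5): exp(t · J_2(5)) = e^(5t)·(I + t·N), where N is the 2×2 nilpotent shift.

After assembling e^{tJ} and conjugating by P, we get:

e^{tA} =
  [exp(5*t), t*exp(5*t), 0]
  [0, exp(5*t), 0]
  [0, -2*t*exp(5*t), exp(5*t)]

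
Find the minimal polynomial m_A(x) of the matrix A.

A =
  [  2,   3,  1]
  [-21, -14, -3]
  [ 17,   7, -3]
x^3 + 15*x^2 + 75*x + 125

The characteristic polynomial is χ_A(x) = (x + 5)^3, so the eigenvalues are known. The minimal polynomial is
  m_A(x) = Π_λ (x − λ)^{k_λ}
where k_λ is the size of the *largest* Jordan block for λ (equivalently, the smallest k with (A − λI)^k v = 0 for every generalised eigenvector v of λ).

  λ = -5: largest Jordan block has size 3, contributing (x + 5)^3

So m_A(x) = (x + 5)^3 = x^3 + 15*x^2 + 75*x + 125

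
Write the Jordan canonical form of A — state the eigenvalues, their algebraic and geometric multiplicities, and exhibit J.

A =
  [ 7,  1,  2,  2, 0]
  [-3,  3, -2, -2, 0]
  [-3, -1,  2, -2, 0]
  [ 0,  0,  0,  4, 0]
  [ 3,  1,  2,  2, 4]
J_2(4) ⊕ J_1(4) ⊕ J_1(4) ⊕ J_1(4)

The characteristic polynomial is
  det(x·I − A) = x^5 - 20*x^4 + 160*x^3 - 640*x^2 + 1280*x - 1024 = (x - 4)^5

Eigenvalues and multiplicities (the geometric multiplicity of λ is n − rank(A − λI), which equals the number of Jordan blocks for λ):
  λ = 4: algebraic multiplicity = 5, geometric multiplicity = 4

Determining the block sizes for each eigenvalue:
  λ = 4: 4 blocks summing to 5 forces exactly one block of size 2 and the rest size 1 → block sizes [2, 1, 1, 1]

Assembling the blocks gives a Jordan form
J =
  [4, 1, 0, 0, 0]
  [0, 4, 0, 0, 0]
  [0, 0, 4, 0, 0]
  [0, 0, 0, 4, 0]
  [0, 0, 0, 0, 4]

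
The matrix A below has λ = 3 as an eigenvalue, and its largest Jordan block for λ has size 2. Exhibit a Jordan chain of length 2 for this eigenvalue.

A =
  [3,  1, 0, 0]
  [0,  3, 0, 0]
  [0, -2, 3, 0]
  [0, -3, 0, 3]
A Jordan chain for λ = 3 of length 2:
v_1 = (1, 0, -2, -3)ᵀ
v_2 = (0, 1, 0, 0)ᵀ

Let N = A − (3)·I. We want v_2 with N^2 v_2 = 0 but N^1 v_2 ≠ 0; then v_{j-1} := N · v_j for j = 2, …, 2.

Pick v_2 = (0, 1, 0, 0)ᵀ.
Then v_1 = N · v_2 = (1, 0, -2, -3)ᵀ.

Sanity check: (A − (3)·I) v_1 = (0, 0, 0, 0)ᵀ = 0. ✓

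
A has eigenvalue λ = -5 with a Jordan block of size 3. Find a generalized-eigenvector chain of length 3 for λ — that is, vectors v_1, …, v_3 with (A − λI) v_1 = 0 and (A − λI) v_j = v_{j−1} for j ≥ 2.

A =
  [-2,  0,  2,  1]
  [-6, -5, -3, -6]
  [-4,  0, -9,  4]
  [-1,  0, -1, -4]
A Jordan chain for λ = -5 of length 3:
v_1 = (-3, 6, 4, 1)ᵀ
v_2 = (2, -3, -4, -1)ᵀ
v_3 = (0, 0, 1, 0)ᵀ

Let N = A − (-5)·I. We want v_3 with N^3 v_3 = 0 but N^2 v_3 ≠ 0; then v_{j-1} := N · v_j for j = 3, …, 2.

Pick v_3 = (0, 0, 1, 0)ᵀ.
Then v_2 = N · v_3 = (2, -3, -4, -1)ᵀ.
Then v_1 = N · v_2 = (-3, 6, 4, 1)ᵀ.

Sanity check: (A − (-5)·I) v_1 = (0, 0, 0, 0)ᵀ = 0. ✓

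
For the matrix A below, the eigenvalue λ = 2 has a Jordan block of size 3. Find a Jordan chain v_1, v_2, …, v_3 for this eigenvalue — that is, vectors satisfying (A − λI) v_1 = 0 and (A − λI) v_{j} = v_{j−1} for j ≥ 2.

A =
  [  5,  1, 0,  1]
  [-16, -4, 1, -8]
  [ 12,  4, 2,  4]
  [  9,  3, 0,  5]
A Jordan chain for λ = 2 of length 3:
v_1 = (2, -12, 8, 6)ᵀ
v_2 = (3, -16, 12, 9)ᵀ
v_3 = (1, 0, 0, 0)ᵀ

Let N = A − (2)·I. We want v_3 with N^3 v_3 = 0 but N^2 v_3 ≠ 0; then v_{j-1} := N · v_j for j = 3, …, 2.

Pick v_3 = (1, 0, 0, 0)ᵀ.
Then v_2 = N · v_3 = (3, -16, 12, 9)ᵀ.
Then v_1 = N · v_2 = (2, -12, 8, 6)ᵀ.

Sanity check: (A − (2)·I) v_1 = (0, 0, 0, 0)ᵀ = 0. ✓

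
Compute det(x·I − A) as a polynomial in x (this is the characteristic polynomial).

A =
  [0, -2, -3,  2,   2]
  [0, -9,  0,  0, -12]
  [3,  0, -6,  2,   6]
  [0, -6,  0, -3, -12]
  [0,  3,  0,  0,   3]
x^5 + 15*x^4 + 90*x^3 + 270*x^2 + 405*x + 243

Expanding det(x·I − A) (e.g. by cofactor expansion or by noting that A is similar to its Jordan form J, which has the same characteristic polynomial as A) gives
  χ_A(x) = x^5 + 15*x^4 + 90*x^3 + 270*x^2 + 405*x + 243
which factors as (x + 3)^5. The eigenvalues (with algebraic multiplicities) are λ = -3 with multiplicity 5.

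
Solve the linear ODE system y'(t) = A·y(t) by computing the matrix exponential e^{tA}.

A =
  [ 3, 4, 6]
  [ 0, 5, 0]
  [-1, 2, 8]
e^{tA} =
  [-2*exp(6*t) + 3*exp(5*t), 4*exp(6*t) - 4*exp(5*t), 6*exp(6*t) - 6*exp(5*t)]
  [0, exp(5*t), 0]
  [-exp(6*t) + exp(5*t), 2*exp(6*t) - 2*exp(5*t), 3*exp(6*t) - 2*exp(5*t)]

Strategy: write A = P · J · P⁻¹ where J is a Jordan canonical form, so e^{tA} = P · e^{tJ} · P⁻¹, and e^{tJ} can be computed block-by-block.

A has Jordan form
J =
  [5, 0, 0]
  [0, 5, 0]
  [0, 0, 6]
(up to reordering of blocks).

Per-block formulas:
  For a 1×1 block at λ = 6: exp(t · [6]) = [e^(6t)].
  For a 1×1 block at λ = 5: exp(t · [5]) = [e^(5t)].

After assembling e^{tJ} and conjugating by P, we get:

e^{tA} =
  [-2*exp(6*t) + 3*exp(5*t), 4*exp(6*t) - 4*exp(5*t), 6*exp(6*t) - 6*exp(5*t)]
  [0, exp(5*t), 0]
  [-exp(6*t) + exp(5*t), 2*exp(6*t) - 2*exp(5*t), 3*exp(6*t) - 2*exp(5*t)]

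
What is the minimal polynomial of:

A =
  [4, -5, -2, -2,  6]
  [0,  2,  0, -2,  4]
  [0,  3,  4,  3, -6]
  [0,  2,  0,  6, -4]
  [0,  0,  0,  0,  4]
x^2 - 8*x + 16

The characteristic polynomial is χ_A(x) = (x - 4)^5, so the eigenvalues are known. The minimal polynomial is
  m_A(x) = Π_λ (x − λ)^{k_λ}
where k_λ is the size of the *largest* Jordan block for λ (equivalently, the smallest k with (A − λI)^k v = 0 for every generalised eigenvector v of λ).

  λ = 4: largest Jordan block has size 2, contributing (x − 4)^2

So m_A(x) = (x - 4)^2 = x^2 - 8*x + 16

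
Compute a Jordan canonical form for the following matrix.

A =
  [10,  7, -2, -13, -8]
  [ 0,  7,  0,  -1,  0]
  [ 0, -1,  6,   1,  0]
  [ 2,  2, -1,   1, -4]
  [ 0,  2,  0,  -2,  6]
J_3(6) ⊕ J_1(6) ⊕ J_1(6)

The characteristic polynomial is
  det(x·I − A) = x^5 - 30*x^4 + 360*x^3 - 2160*x^2 + 6480*x - 7776 = (x - 6)^5

Eigenvalues and multiplicities (the geometric multiplicity of λ is n − rank(A − λI), which equals the number of Jordan blocks for λ):
  λ = 6: algebraic multiplicity = 5, geometric multiplicity = 3

Determining the block sizes for each eigenvalue:
  λ = 6: with am = 5 and gm = 3, the partition is not yet determined (e.g. several partitions of 5 into 3 parts exist). Let N = A − (6)·I. Computing rank(N^1) = 2, rank(N^2) = 1, rank(N^3) = 0; the number of blocks of size ≥ j is rank(N^{j−1}) − rank(N^j), giving [3, 1, 1]. So we have 1 block(s) of size 3, 2 block(s) of size 1 → block sizes [3, 1, 1]

Assembling the blocks gives a Jordan form
J =
  [6, 1, 0, 0, 0]
  [0, 6, 1, 0, 0]
  [0, 0, 6, 0, 0]
  [0, 0, 0, 6, 0]
  [0, 0, 0, 0, 6]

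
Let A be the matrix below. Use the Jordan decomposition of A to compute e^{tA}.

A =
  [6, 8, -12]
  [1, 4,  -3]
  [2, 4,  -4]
e^{tA} =
  [4*t*exp(2*t) + exp(2*t), 8*t*exp(2*t), -12*t*exp(2*t)]
  [t*exp(2*t), 2*t*exp(2*t) + exp(2*t), -3*t*exp(2*t)]
  [2*t*exp(2*t), 4*t*exp(2*t), -6*t*exp(2*t) + exp(2*t)]

Strategy: write A = P · J · P⁻¹ where J is a Jordan canonical form, so e^{tA} = P · e^{tJ} · P⁻¹, and e^{tJ} can be computed block-by-block.

A has Jordan form
J =
  [2, 1, 0]
  [0, 2, 0]
  [0, 0, 2]
(up to reordering of blocks).

Per-block formulas:
  For a 1×1 block at λ = 2: exp(t · [2]) = [e^(2t)].
  For a 2×2 Jordan block J_2(2): exp(t · J_2(2)) = e^(2t)·(I + t·N), where N is the 2×2 nilpotent shift.

After assembling e^{tJ} and conjugating by P, we get:

e^{tA} =
  [4*t*exp(2*t) + exp(2*t), 8*t*exp(2*t), -12*t*exp(2*t)]
  [t*exp(2*t), 2*t*exp(2*t) + exp(2*t), -3*t*exp(2*t)]
  [2*t*exp(2*t), 4*t*exp(2*t), -6*t*exp(2*t) + exp(2*t)]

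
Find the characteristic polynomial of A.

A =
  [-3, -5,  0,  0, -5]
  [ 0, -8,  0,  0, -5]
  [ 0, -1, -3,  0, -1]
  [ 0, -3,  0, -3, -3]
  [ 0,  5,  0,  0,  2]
x^5 + 15*x^4 + 90*x^3 + 270*x^2 + 405*x + 243

Expanding det(x·I − A) (e.g. by cofactor expansion or by noting that A is similar to its Jordan form J, which has the same characteristic polynomial as A) gives
  χ_A(x) = x^5 + 15*x^4 + 90*x^3 + 270*x^2 + 405*x + 243
which factors as (x + 3)^5. The eigenvalues (with algebraic multiplicities) are λ = -3 with multiplicity 5.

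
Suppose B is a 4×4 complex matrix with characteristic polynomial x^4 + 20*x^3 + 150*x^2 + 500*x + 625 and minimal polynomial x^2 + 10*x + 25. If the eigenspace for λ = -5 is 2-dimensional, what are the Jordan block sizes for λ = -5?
Block sizes for λ = -5: [2, 2]

Step 1 — from the characteristic polynomial, algebraic multiplicity of λ = -5 is 4. From dim ker(B − (-5)·I) = 2, there are exactly 2 Jordan blocks for λ = -5.
Step 2 — from the minimal polynomial, the factor (x + 5)^2 tells us the largest block for λ = -5 has size 2.
Step 3 — with total size 4, 2 blocks, and largest block 2, the block sizes (in nonincreasing order) are [2, 2].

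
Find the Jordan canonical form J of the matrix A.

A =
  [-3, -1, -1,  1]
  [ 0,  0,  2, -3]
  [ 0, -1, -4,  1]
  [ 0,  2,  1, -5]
J_3(-3) ⊕ J_1(-3)

The characteristic polynomial is
  det(x·I − A) = x^4 + 12*x^3 + 54*x^2 + 108*x + 81 = (x + 3)^4

Eigenvalues and multiplicities (the geometric multiplicity of λ is n − rank(A − λI), which equals the number of Jordan blocks for λ):
  λ = -3: algebraic multiplicity = 4, geometric multiplicity = 2

Determining the block sizes for each eigenvalue:
  λ = -3: with am = 4 and gm = 2, the partition is not yet determined (e.g. several partitions of 4 into 2 parts exist). Let N = A − (-3)·I. Computing rank(N^1) = 2, rank(N^2) = 1, rank(N^3) = 0; the number of blocks of size ≥ j is rank(N^{j−1}) − rank(N^j), giving [2, 1, 1]. So we have 1 block(s) of size 3, 1 block(s) of size 1 → block sizes [3, 1]

Assembling the blocks gives a Jordan form
J =
  [-3,  1,  0,  0]
  [ 0, -3,  1,  0]
  [ 0,  0, -3,  0]
  [ 0,  0,  0, -3]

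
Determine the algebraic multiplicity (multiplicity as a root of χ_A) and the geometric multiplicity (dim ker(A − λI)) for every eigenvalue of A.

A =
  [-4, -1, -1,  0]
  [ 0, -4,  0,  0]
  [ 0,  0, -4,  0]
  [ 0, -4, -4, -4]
λ = -4: alg = 4, geom = 3

Step 1 — factor the characteristic polynomial to read off the algebraic multiplicities:
  χ_A(x) = (x + 4)^4

Step 2 — compute geometric multiplicities via the rank-nullity identity g(λ) = n − rank(A − λI):
  rank(A − (-4)·I) = 1, so dim ker(A − (-4)·I) = n − 1 = 3

Summary:
  λ = -4: algebraic multiplicity = 4, geometric multiplicity = 3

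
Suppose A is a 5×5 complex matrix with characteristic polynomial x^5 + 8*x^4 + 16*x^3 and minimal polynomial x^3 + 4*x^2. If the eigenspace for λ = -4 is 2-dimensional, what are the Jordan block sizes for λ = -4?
Block sizes for λ = -4: [1, 1]

Step 1 — from the characteristic polynomial, algebraic multiplicity of λ = -4 is 2. From dim ker(A − (-4)·I) = 2, there are exactly 2 Jordan blocks for λ = -4.
Step 2 — from the minimal polynomial, the factor (x + 4) tells us the largest block for λ = -4 has size 1.
Step 3 — with total size 2, 2 blocks, and largest block 1, the block sizes (in nonincreasing order) are [1, 1].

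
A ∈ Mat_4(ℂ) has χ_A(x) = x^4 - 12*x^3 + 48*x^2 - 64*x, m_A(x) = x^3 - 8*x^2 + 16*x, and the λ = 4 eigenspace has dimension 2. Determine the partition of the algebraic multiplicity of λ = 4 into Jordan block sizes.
Block sizes for λ = 4: [2, 1]

Step 1 — from the characteristic polynomial, algebraic multiplicity of λ = 4 is 3. From dim ker(A − (4)·I) = 2, there are exactly 2 Jordan blocks for λ = 4.
Step 2 — from the minimal polynomial, the factor (x − 4)^2 tells us the largest block for λ = 4 has size 2.
Step 3 — with total size 3, 2 blocks, and largest block 2, the block sizes (in nonincreasing order) are [2, 1].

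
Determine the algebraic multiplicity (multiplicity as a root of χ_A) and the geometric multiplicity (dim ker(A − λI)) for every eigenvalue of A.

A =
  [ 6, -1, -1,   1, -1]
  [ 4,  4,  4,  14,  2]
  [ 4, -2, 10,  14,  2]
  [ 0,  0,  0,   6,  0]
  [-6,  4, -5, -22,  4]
λ = 6: alg = 5, geom = 3

Step 1 — factor the characteristic polynomial to read off the algebraic multiplicities:
  χ_A(x) = (x - 6)^5

Step 2 — compute geometric multiplicities via the rank-nullity identity g(λ) = n − rank(A − λI):
  rank(A − (6)·I) = 2, so dim ker(A − (6)·I) = n − 2 = 3

Summary:
  λ = 6: algebraic multiplicity = 5, geometric multiplicity = 3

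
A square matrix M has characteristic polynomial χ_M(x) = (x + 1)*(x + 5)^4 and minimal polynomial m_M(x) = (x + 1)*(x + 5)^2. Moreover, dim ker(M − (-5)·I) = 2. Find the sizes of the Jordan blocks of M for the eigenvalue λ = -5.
Block sizes for λ = -5: [2, 2]

Step 1 — from the characteristic polynomial, algebraic multiplicity of λ = -5 is 4. From dim ker(M − (-5)·I) = 2, there are exactly 2 Jordan blocks for λ = -5.
Step 2 — from the minimal polynomial, the factor (x + 5)^2 tells us the largest block for λ = -5 has size 2.
Step 3 — with total size 4, 2 blocks, and largest block 2, the block sizes (in nonincreasing order) are [2, 2].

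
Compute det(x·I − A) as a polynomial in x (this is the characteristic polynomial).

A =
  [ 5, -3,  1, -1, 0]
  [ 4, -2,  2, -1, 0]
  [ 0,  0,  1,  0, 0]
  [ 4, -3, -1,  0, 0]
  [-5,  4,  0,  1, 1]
x^5 - 5*x^4 + 10*x^3 - 10*x^2 + 5*x - 1

Expanding det(x·I − A) (e.g. by cofactor expansion or by noting that A is similar to its Jordan form J, which has the same characteristic polynomial as A) gives
  χ_A(x) = x^5 - 5*x^4 + 10*x^3 - 10*x^2 + 5*x - 1
which factors as (x - 1)^5. The eigenvalues (with algebraic multiplicities) are λ = 1 with multiplicity 5.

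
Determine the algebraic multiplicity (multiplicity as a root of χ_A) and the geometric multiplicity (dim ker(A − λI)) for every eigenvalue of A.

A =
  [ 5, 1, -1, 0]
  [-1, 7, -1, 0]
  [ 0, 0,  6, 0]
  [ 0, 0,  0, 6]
λ = 6: alg = 4, geom = 3

Step 1 — factor the characteristic polynomial to read off the algebraic multiplicities:
  χ_A(x) = (x - 6)^4

Step 2 — compute geometric multiplicities via the rank-nullity identity g(λ) = n − rank(A − λI):
  rank(A − (6)·I) = 1, so dim ker(A − (6)·I) = n − 1 = 3

Summary:
  λ = 6: algebraic multiplicity = 4, geometric multiplicity = 3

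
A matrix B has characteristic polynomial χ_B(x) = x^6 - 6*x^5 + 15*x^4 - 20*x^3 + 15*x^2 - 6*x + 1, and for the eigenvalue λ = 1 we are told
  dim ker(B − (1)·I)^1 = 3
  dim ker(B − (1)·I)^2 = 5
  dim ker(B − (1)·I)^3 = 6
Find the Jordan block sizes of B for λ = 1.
Block sizes for λ = 1: [3, 2, 1]

From the dimensions of kernels of powers, the number of Jordan blocks of size at least j is d_j − d_{j−1} where d_j = dim ker(N^j) (with d_0 = 0). Computing the differences gives [3, 2, 1].
The number of blocks of size exactly k is (#blocks of size ≥ k) − (#blocks of size ≥ k + 1), so the partition is: 1 block(s) of size 1, 1 block(s) of size 2, 1 block(s) of size 3.
In nonincreasing order the block sizes are [3, 2, 1].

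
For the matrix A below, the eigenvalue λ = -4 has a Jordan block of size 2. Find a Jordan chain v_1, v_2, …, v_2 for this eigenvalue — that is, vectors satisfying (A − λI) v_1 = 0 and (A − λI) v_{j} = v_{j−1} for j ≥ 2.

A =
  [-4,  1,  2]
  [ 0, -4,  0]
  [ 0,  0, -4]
A Jordan chain for λ = -4 of length 2:
v_1 = (1, 0, 0)ᵀ
v_2 = (0, 1, 0)ᵀ

Let N = A − (-4)·I. We want v_2 with N^2 v_2 = 0 but N^1 v_2 ≠ 0; then v_{j-1} := N · v_j for j = 2, …, 2.

Pick v_2 = (0, 1, 0)ᵀ.
Then v_1 = N · v_2 = (1, 0, 0)ᵀ.

Sanity check: (A − (-4)·I) v_1 = (0, 0, 0)ᵀ = 0. ✓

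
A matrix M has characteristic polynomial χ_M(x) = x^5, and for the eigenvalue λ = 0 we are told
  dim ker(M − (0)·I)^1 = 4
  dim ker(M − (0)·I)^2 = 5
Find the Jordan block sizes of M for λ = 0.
Block sizes for λ = 0: [2, 1, 1, 1]

From the dimensions of kernels of powers, the number of Jordan blocks of size at least j is d_j − d_{j−1} where d_j = dim ker(N^j) (with d_0 = 0). Computing the differences gives [4, 1].
The number of blocks of size exactly k is (#blocks of size ≥ k) − (#blocks of size ≥ k + 1), so the partition is: 3 block(s) of size 1, 1 block(s) of size 2.
In nonincreasing order the block sizes are [2, 1, 1, 1].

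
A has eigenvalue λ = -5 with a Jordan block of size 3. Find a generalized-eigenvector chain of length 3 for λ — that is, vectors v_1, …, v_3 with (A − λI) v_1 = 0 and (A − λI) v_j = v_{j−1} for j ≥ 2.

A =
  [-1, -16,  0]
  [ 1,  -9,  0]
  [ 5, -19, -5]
A Jordan chain for λ = -5 of length 3:
v_1 = (0, 0, 1)ᵀ
v_2 = (4, 1, 5)ᵀ
v_3 = (1, 0, 0)ᵀ

Let N = A − (-5)·I. We want v_3 with N^3 v_3 = 0 but N^2 v_3 ≠ 0; then v_{j-1} := N · v_j for j = 3, …, 2.

Pick v_3 = (1, 0, 0)ᵀ.
Then v_2 = N · v_3 = (4, 1, 5)ᵀ.
Then v_1 = N · v_2 = (0, 0, 1)ᵀ.

Sanity check: (A − (-5)·I) v_1 = (0, 0, 0)ᵀ = 0. ✓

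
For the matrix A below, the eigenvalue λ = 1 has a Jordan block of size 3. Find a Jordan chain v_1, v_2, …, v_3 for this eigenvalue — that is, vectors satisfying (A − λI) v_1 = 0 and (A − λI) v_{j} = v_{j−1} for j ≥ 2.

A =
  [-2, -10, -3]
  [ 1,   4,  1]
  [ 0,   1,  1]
A Jordan chain for λ = 1 of length 3:
v_1 = (-1, 0, 1)ᵀ
v_2 = (-3, 1, 0)ᵀ
v_3 = (1, 0, 0)ᵀ

Let N = A − (1)·I. We want v_3 with N^3 v_3 = 0 but N^2 v_3 ≠ 0; then v_{j-1} := N · v_j for j = 3, …, 2.

Pick v_3 = (1, 0, 0)ᵀ.
Then v_2 = N · v_3 = (-3, 1, 0)ᵀ.
Then v_1 = N · v_2 = (-1, 0, 1)ᵀ.

Sanity check: (A − (1)·I) v_1 = (0, 0, 0)ᵀ = 0. ✓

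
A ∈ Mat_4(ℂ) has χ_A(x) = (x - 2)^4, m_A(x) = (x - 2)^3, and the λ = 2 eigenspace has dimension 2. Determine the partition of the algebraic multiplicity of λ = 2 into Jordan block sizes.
Block sizes for λ = 2: [3, 1]

Step 1 — from the characteristic polynomial, algebraic multiplicity of λ = 2 is 4. From dim ker(A − (2)·I) = 2, there are exactly 2 Jordan blocks for λ = 2.
Step 2 — from the minimal polynomial, the factor (x − 2)^3 tells us the largest block for λ = 2 has size 3.
Step 3 — with total size 4, 2 blocks, and largest block 3, the block sizes (in nonincreasing order) are [3, 1].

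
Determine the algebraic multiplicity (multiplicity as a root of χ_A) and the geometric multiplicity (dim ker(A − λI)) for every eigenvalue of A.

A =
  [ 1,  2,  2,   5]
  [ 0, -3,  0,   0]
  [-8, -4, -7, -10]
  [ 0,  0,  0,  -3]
λ = -3: alg = 4, geom = 3

Step 1 — factor the characteristic polynomial to read off the algebraic multiplicities:
  χ_A(x) = (x + 3)^4

Step 2 — compute geometric multiplicities via the rank-nullity identity g(λ) = n − rank(A − λI):
  rank(A − (-3)·I) = 1, so dim ker(A − (-3)·I) = n − 1 = 3

Summary:
  λ = -3: algebraic multiplicity = 4, geometric multiplicity = 3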